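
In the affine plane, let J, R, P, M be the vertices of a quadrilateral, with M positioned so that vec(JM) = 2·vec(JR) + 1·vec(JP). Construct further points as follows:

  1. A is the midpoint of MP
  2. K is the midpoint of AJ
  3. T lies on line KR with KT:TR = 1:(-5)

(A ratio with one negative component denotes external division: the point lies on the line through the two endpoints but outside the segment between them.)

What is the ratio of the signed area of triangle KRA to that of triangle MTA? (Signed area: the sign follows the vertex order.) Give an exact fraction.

Work in coordinates with J = (0, 0), R = (1, 0), P = (0, 1), M = (2, 1).
1. A is the midpoint of MP ⇒ A = (1, 1)
2. K is the midpoint of AJ ⇒ K = (1/2, 1/2)
3. T lies on line KR with KT:TR = 1:(-5) ⇒ T = (3/8, 5/8)
2·[KRA] = 1/2, 2·[MTA] = -3/8
[KRA]:[MTA] = 1/2:-3/8 = -4/3

[KRA]:[MTA] = -4/3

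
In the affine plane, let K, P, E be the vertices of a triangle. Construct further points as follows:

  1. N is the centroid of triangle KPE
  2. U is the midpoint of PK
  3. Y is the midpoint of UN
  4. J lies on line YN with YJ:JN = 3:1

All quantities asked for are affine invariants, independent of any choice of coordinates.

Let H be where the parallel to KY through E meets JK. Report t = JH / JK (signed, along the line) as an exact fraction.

Work in coordinates with K = (0, 0), P = (1, 0), E = (0, 1).
1. N is the centroid of triangle KPE ⇒ N = (1/3, 1/3)
2. U is the midpoint of PK ⇒ U = (1/2, 0)
3. Y is the midpoint of UN ⇒ Y = (5/12, 1/6)
4. J lies on line YN with YJ:JN = 3:1 ⇒ J = (17/48, 7/24)
through E parallel to KY: direction (5/12, 1/6); meets JK at H = (85/36, 35/18)
H = J + t·(K−J) with t = -17/3

t = -17/3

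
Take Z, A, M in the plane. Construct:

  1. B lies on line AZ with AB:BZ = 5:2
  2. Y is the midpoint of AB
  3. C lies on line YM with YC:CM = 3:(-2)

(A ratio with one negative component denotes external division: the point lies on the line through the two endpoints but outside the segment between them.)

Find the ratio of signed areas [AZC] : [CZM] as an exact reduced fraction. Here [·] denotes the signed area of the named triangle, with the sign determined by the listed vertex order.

Choose coordinates Z = (0, 0), A = (1, 0), M = (0, 1).
1. B lies on line AZ with AB:BZ = 5:2 ⇒ B = (2/7, 0)
2. Y is the midpoint of AB ⇒ Y = (9/14, 0)
3. C lies on line YM with YC:CM = 3:(-2) ⇒ C = (-9/7, 3)
2·[AZC] = -3, 2·[CZM] = 9/7
[AZC]:[CZM] = -3:9/7 = -7/3

[AZC]:[CZM] = -7/3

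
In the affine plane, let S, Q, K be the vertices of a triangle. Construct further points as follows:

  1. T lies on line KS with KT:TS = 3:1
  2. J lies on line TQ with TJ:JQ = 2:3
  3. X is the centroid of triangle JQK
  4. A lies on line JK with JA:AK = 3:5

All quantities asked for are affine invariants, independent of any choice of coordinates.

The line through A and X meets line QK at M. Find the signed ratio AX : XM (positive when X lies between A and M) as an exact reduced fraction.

AX:XM = 7/8

Choose coordinates S = (0, 0), Q = (1, 0), K = (0, 1).
1. T lies on line KS with KT:TS = 3:1 ⇒ T = (0, 1/4)
2. J lies on line TQ with TJ:JQ = 2:3 ⇒ J = (2/5, 3/20)
3. X is the centroid of triangle JQK ⇒ X = (7/15, 23/60)
4. A lies on line JK with JA:AK = 3:5 ⇒ A = (1/4, 15/32)
line AX meets QK at M = (5/7, 2/7)
X = A + t·(M−A) with t = 7/15, so AX:XM = 7/15:8/15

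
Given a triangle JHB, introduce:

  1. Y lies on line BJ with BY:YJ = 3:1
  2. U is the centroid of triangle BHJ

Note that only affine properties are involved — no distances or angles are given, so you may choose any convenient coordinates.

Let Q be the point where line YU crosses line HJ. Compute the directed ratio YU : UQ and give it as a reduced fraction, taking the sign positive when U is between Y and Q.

YU:UQ = -1/4

Work in coordinates with J = (0, 0), H = (1, 0), B = (0, 1).
1. Y lies on line BJ with BY:YJ = 3:1 ⇒ Y = (0, 1/4)
2. U is the centroid of triangle BHJ ⇒ U = (1/3, 1/3)
line YU meets HJ at Q = (-1, 0)
U = Y + t·(Q−Y) with t = -1/3, so YU:UQ = -1/3:4/3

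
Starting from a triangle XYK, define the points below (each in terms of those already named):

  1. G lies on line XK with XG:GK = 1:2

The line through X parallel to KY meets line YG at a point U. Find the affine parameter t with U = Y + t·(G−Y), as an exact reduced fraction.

t = 3/2

Set X = (0, 0), Y = (1, 0), K = (0, 1); any affine frame gives the same invariant.
1. G lies on line XK with XG:GK = 1:2 ⇒ G = (0, 1/3)
through X parallel to KY: direction (1, -1); meets YG at U = (-1/2, 1/2)
U = Y + t·(G−Y) with t = 3/2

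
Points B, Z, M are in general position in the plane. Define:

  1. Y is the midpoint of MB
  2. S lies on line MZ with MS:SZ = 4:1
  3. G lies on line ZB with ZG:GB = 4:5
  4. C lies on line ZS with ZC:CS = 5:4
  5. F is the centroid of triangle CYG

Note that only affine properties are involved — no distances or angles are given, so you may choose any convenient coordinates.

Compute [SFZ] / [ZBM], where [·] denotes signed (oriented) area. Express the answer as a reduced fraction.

[SFZ]:[ZBM] = -17/270

Choose coordinates B = (0, 0), Z = (1, 0), M = (0, 1).
1. Y is the midpoint of MB ⇒ Y = (0, 1/2)
2. S lies on line MZ with MS:SZ = 4:1 ⇒ S = (4/5, 1/5)
3. G lies on line ZB with ZG:GB = 4:5 ⇒ G = (5/9, 0)
4. C lies on line ZS with ZC:CS = 5:4 ⇒ C = (8/9, 1/9)
5. F is the centroid of triangle CYG ⇒ F = (13/27, 11/54)
2·[SFZ] = 17/270, 2·[ZBM] = -1
[SFZ]:[ZBM] = 17/270:-1 = -17/270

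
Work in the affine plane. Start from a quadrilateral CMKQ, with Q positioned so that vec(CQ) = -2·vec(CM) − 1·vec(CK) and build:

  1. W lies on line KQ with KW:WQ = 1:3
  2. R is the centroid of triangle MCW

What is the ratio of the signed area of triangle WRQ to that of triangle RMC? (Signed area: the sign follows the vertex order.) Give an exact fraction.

Assign C = (0, 0), M = (1, 0), K = (0, 1), Q = (-2, -1) — the answer is frame-independent, so this choice is without loss of generality.
1. W lies on line KQ with KW:WQ = 1:3 ⇒ W = (-1/2, 1/2)
2. R is the centroid of triangle MCW ⇒ R = (1/6, 1/6)
2·[WRQ] = -3/2, 2·[RMC] = -1/6
[WRQ]:[RMC] = -3/2:-1/6 = 9

[WRQ]:[RMC] = 9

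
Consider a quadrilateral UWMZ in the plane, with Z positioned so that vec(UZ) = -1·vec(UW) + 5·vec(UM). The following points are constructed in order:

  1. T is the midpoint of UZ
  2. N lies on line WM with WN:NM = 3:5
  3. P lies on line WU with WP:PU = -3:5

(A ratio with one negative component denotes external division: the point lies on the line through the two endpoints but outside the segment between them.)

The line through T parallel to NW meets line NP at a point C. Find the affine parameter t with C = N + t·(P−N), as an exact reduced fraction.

t = 2/3

Set U = (0, 0), W = (1, 0), M = (0, 1), Z = (-1, 5); any affine frame gives the same invariant.
1. T is the midpoint of UZ ⇒ T = (-1/2, 5/2)
2. N lies on line WM with WN:NM = 3:5 ⇒ N = (5/8, 3/8)
3. P lies on line WU with WP:PU = -3:5 ⇒ P = (5/2, 0)
through T parallel to NW: direction (3/8, -3/8); meets NP at C = (15/8, 1/8)
C = N + t·(P−N) with t = 2/3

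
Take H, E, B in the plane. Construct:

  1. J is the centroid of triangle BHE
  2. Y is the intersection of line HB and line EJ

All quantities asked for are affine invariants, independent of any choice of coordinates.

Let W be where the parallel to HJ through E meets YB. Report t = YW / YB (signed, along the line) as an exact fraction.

Work in coordinates with H = (0, 0), E = (1, 0), B = (0, 1).
1. J is the centroid of triangle BHE ⇒ J = (1/3, 1/3)
2. Y is the intersection of line HB and line EJ ⇒ Y = (0, 1/2)
through E parallel to HJ: direction (1/3, 1/3); meets YB at W = (0, -1)
W = Y + t·(B−Y) with t = -3

t = -3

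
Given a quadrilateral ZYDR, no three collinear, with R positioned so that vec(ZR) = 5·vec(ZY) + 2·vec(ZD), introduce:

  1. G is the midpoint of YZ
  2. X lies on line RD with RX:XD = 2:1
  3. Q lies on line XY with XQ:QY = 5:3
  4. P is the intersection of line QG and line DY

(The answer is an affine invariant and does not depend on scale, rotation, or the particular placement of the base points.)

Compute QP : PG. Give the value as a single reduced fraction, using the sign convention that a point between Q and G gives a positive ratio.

QP:PG = 3/2

Work in coordinates with Z = (0, 0), Y = (1, 0), D = (0, 1), R = (5, 2).
1. G is the midpoint of YZ ⇒ G = (1/2, 0)
2. X lies on line RD with RX:XD = 2:1 ⇒ X = (5/3, 4/3)
3. Q lies on line XY with XQ:QY = 5:3 ⇒ Q = (5/4, 1/2)
4. P is the intersection of line QG and line DY ⇒ P = (4/5, 1/5)
P = Q + t·(G−Q) with t = 3/5, so QP:PG = t:(1−t) = 3/5:2/5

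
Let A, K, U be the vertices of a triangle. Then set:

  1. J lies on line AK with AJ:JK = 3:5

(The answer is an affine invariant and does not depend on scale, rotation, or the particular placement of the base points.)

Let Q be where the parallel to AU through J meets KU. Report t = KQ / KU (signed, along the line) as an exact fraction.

Assign A = (0, 0), K = (1, 0), U = (0, 1) — the answer is frame-independent, so this choice is without loss of generality.
1. J lies on line AK with AJ:JK = 3:5 ⇒ J = (3/8, 0)
through J parallel to AU: direction (0, 1); meets KU at Q = (3/8, 5/8)
Q = K + t·(U−K) with t = 5/8

t = 5/8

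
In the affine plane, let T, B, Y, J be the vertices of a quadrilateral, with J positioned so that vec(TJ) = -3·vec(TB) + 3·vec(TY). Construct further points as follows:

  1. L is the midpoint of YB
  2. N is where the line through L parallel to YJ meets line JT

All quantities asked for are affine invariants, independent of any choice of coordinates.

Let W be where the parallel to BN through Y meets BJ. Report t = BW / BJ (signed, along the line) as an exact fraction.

Assign T = (0, 0), B = (1, 0), Y = (0, 1), J = (-3, 3) — the answer is frame-independent, so this choice is without loss of generality.
1. L is the midpoint of YB ⇒ L = (1/2, 1/2)
2. N is where the line through L parallel to YJ meets line JT ⇒ N = (-5/2, 5/2)
through Y parallel to BN: direction (-7/2, 5/2); meets BJ at W = (-7, 6)
W = B + t·(J−B) with t = 2

t = 2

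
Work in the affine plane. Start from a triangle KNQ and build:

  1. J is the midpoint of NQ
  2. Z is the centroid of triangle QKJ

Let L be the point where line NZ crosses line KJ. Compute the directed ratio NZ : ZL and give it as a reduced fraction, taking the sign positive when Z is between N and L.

Work in coordinates with K = (0, 0), N = (1, 0), Q = (0, 1).
1. J is the midpoint of NQ ⇒ J = (1/2, 1/2)
2. Z is the centroid of triangle QKJ ⇒ Z = (1/6, 1/2)
line NZ meets KJ at L = (3/8, 3/8)
Z = N + t·(L−N) with t = 4/3, so NZ:ZL = 4/3:-1/3

NZ:ZL = -4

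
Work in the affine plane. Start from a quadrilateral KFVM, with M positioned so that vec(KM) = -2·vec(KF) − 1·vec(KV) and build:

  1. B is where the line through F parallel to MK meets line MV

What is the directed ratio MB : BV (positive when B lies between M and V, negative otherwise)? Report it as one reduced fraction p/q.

MB:BV = -1/3

Choose coordinates K = (0, 0), F = (1, 0), V = (0, 1), M = (-2, -1).
1. B is where the line through F parallel to MK meets line MV ⇒ B = (-3, -2)
B = M + t·(V−M) with t = -1/2, so MB:BV = t:(1−t) = -1/2:3/2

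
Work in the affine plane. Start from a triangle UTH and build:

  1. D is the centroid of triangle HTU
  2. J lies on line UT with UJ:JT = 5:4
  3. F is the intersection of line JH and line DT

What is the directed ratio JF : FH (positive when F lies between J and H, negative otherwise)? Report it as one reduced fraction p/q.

JF:FH = 4/9

Assign U = (0, 0), T = (1, 0), H = (0, 1) — the answer is frame-independent, so this choice is without loss of generality.
1. D is the centroid of triangle HTU ⇒ D = (1/3, 1/3)
2. J lies on line UT with UJ:JT = 5:4 ⇒ J = (5/9, 0)
3. F is the intersection of line JH and line DT ⇒ F = (5/13, 4/13)
F = J + t·(H−J) with t = 4/13, so JF:FH = t:(1−t) = 4/13:9/13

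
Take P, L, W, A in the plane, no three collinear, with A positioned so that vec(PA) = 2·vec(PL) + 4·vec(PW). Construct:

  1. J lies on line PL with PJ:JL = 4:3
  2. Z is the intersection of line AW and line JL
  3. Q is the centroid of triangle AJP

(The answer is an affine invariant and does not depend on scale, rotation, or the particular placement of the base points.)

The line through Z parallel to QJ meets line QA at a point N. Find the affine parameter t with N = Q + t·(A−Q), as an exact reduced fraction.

Assign P = (0, 0), L = (1, 0), W = (0, 1), A = (2, 4) — the answer is frame-independent, so this choice is without loss of generality.
1. J lies on line PL with PJ:JL = 4:3 ⇒ J = (4/7, 0)
2. Z is the intersection of line AW and line JL ⇒ Z = (-2/3, 0)
3. Q is the centroid of triangle AJP ⇒ Q = (6/7, 4/3)
through Z parallel to QJ: direction (-2/7, -4/3); meets QA at N = (-34/21, -40/9)
N = Q + t·(A−Q) with t = -13/6

t = -13/6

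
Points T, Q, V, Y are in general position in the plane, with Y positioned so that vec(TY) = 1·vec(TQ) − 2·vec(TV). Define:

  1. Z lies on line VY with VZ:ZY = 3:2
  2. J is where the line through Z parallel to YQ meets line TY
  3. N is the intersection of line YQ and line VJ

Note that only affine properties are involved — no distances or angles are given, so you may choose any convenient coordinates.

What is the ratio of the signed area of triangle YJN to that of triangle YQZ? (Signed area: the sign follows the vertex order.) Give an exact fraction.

Choose coordinates T = (0, 0), Q = (1, 0), V = (0, 1), Y = (1, -2).
1. Z lies on line VY with VZ:ZY = 3:2 ⇒ Z = (3/5, -4/5)
2. J is where the line through Z parallel to YQ meets line TY ⇒ J = (3/5, -6/5)
3. N is the intersection of line YQ and line VJ ⇒ N = (1, -8/3)
2·[YJN] = 4/15, 2·[YQZ] = 4/5
[YJN]:[YQZ] = 4/15:4/5 = 1/3

[YJN]:[YQZ] = 1/3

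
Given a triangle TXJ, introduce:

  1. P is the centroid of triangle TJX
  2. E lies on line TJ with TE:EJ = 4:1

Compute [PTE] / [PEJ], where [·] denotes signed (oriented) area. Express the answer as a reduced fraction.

[PTE]:[PEJ] = 4

Choose coordinates T = (0, 0), X = (1, 0), J = (0, 1).
1. P is the centroid of triangle TJX ⇒ P = (1/3, 1/3)
2. E lies on line TJ with TE:EJ = 4:1 ⇒ E = (0, 4/5)
2·[PTE] = -4/15, 2·[PEJ] = -1/15
[PTE]:[PEJ] = -4/15:-1/15 = 4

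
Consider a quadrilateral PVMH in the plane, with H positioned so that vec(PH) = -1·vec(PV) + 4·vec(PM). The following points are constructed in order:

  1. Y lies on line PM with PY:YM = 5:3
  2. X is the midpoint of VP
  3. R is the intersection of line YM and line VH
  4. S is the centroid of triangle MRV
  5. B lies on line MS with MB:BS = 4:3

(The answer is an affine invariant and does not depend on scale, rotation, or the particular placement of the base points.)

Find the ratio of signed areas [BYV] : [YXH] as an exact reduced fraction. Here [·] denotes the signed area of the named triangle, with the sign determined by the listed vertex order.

[BYV]:[YXH] = 166/357

Set P = (0, 0), V = (1, 0), M = (0, 1), H = (-1, 4); any affine frame gives the same invariant.
1. Y lies on line PM with PY:YM = 5:3 ⇒ Y = (0, 5/8)
2. X is the midpoint of VP ⇒ X = (1/2, 0)
3. R is the intersection of line YM and line VH ⇒ R = (0, 2)
4. S is the centroid of triangle MRV ⇒ S = (1/3, 1)
5. B lies on line MS with MB:BS = 4:3 ⇒ B = (4/21, 1)
2·[BYV] = 83/168, 2·[YXH] = 17/16
[BYV]:[YXH] = 83/168:17/16 = 166/357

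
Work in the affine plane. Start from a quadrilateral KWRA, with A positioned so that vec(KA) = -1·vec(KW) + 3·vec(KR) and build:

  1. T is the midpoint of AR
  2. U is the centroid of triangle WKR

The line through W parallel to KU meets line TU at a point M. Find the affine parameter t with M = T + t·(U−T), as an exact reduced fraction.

Work in coordinates with K = (0, 0), W = (1, 0), R = (0, 1), A = (-1, 3).
1. T is the midpoint of AR ⇒ T = (-1/2, 2)
2. U is the centroid of triangle WKR ⇒ U = (1/3, 1/3)
through W parallel to KU: direction (1/3, 1/3); meets TU at M = (2/3, -1/3)
M = T + t·(U−T) with t = 7/5

t = 7/5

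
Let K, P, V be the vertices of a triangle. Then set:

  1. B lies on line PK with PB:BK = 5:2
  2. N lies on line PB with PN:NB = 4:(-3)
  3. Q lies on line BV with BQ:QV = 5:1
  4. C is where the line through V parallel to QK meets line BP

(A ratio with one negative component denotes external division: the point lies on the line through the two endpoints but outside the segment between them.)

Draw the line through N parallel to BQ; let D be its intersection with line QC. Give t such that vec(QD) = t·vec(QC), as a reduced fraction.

t = 25/4

Assign K = (0, 0), P = (1, 0), V = (0, 1) — the answer is frame-independent, so this choice is without loss of generality.
1. B lies on line PK with PB:BK = 5:2 ⇒ B = (2/7, 0)
2. N lies on line PB with PN:NB = 4:(-3) ⇒ N = (-13/7, 0)
3. Q lies on line BV with BQ:QV = 5:1 ⇒ Q = (1/21, 5/6)
4. C is where the line through V parallel to QK meets line BP ⇒ C = (-2/35, 0)
through N parallel to BQ: direction (-5/21, 5/6); meets QC at D = (-17/28, -35/8)
D = Q + t·(C−Q) with t = 25/4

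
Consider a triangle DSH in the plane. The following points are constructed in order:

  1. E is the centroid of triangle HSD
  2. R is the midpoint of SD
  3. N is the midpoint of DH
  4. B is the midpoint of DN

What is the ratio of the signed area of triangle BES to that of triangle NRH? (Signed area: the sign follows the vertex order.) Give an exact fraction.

[BES]:[NRH] = -2/3

Assign D = (0, 0), S = (1, 0), H = (0, 1) — the answer is frame-independent, so this choice is without loss of generality.
1. E is the centroid of triangle HSD ⇒ E = (1/3, 1/3)
2. R is the midpoint of SD ⇒ R = (1/2, 0)
3. N is the midpoint of DH ⇒ N = (0, 1/2)
4. B is the midpoint of DN ⇒ B = (0, 1/4)
2·[BES] = -1/6, 2·[NRH] = 1/4
[BES]:[NRH] = -1/6:1/4 = -2/3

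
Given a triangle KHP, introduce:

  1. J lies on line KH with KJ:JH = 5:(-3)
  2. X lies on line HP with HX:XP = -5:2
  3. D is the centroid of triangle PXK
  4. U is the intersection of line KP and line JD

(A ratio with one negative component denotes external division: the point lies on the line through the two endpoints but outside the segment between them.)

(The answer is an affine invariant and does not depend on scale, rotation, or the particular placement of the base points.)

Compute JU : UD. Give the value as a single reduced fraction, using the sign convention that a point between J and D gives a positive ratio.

JU:UD = 45/4

Choose coordinates K = (0, 0), H = (1, 0), P = (0, 1).
1. J lies on line KH with KJ:JH = 5:(-3) ⇒ J = (5/2, 0)
2. X lies on line HP with HX:XP = -5:2 ⇒ X = (-2/3, 5/3)
3. D is the centroid of triangle PXK ⇒ D = (-2/9, 8/9)
4. U is the intersection of line KP and line JD ⇒ U = (0, 40/49)
U = J + t·(D−J) with t = 45/49, so JU:UD = t:(1−t) = 45/49:4/49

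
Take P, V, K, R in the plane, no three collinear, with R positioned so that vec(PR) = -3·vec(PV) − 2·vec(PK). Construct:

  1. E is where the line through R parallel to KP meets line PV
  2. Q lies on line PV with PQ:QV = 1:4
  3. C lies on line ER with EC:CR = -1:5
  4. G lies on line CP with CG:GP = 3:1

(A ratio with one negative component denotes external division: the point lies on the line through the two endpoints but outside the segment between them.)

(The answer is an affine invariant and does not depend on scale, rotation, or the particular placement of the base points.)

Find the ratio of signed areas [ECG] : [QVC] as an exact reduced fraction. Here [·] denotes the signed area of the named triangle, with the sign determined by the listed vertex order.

[ECG]:[QVC] = -45/16

Assign P = (0, 0), V = (1, 0), K = (0, 1), R = (-3, -2) — the answer is frame-independent, so this choice is without loss of generality.
1. E is where the line through R parallel to KP meets line PV ⇒ E = (-3, 0)
2. Q lies on line PV with PQ:QV = 1:4 ⇒ Q = (1/5, 0)
3. C lies on line ER with EC:CR = -1:5 ⇒ C = (-3, 1/2)
4. G lies on line CP with CG:GP = 3:1 ⇒ G = (-3/4, 1/8)
2·[ECG] = -9/8, 2·[QVC] = 2/5
[ECG]:[QVC] = -9/8:2/5 = -45/16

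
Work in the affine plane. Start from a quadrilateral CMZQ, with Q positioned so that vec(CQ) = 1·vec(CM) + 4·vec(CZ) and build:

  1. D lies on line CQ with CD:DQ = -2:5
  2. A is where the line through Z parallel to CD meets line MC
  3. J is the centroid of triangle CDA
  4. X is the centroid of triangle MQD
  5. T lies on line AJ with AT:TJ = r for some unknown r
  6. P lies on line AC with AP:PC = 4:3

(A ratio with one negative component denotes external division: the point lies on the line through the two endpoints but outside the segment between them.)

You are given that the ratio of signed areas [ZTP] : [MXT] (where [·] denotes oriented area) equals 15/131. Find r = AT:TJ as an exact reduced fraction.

r = 4

Work in coordinates with C = (0, 0), M = (1, 0), Z = (0, 1), Q = (1, 4).
1. D lies on line CQ with CD:DQ = -2:5 ⇒ D = (-2/3, -8/3)
2. A is where the line through Z parallel to CD meets line MC ⇒ A = (-1/4, 0)
3. J is the centroid of triangle CDA ⇒ J = (-11/36, -8/9)
4. X is the centroid of triangle MQD ⇒ X = (4/9, 4/9)
5. With AT:TJ = r, write λ = r/(r+1) so T = A + λ·(J−A); T is affine-linear in λ
6. P lies on line AC with AP:PC = 4:3 ⇒ P = (-3/28, 0)
Every point depending on T is an affine combination of T and λ-independent points, so each such coordinate is linear in λ; the λ² term in each signed area is a multiple of (J−A)×(J−A) = 0, so 2·[ZTP] and 2·[MXT] are each linear in λ. Evaluating at λ=0 and λ=1:
  2·[ZTP] = -5/126·λ + 1/7,   2·[MXT] = 14/27·λ + 5/9
So [ZTP]:[MXT] = (-5/126·λ + 1/7) / (14/27·λ + 5/9). Setting this equal to 15/131:
  -5/126·λ + 1/7 = 15/131·(14/27·λ + 5/9)  ⇒  λ = 4/5
Then r = λ/(1−λ) = (4/5)/(1/5) = 4. Check: with r = 4, T = (-53/180, -32/45) and [ZTP]:[MXT] = 15/131 as required.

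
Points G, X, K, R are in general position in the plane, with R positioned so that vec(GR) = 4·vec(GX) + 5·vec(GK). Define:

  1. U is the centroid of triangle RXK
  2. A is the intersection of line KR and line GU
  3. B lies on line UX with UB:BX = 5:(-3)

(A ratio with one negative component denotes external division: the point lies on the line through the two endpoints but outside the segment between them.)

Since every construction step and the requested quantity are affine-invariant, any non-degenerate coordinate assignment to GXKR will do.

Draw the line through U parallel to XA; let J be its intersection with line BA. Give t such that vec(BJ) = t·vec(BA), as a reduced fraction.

Set G = (0, 0), X = (1, 0), K = (0, 1), R = (4, 5); any affine frame gives the same invariant.
1. U is the centroid of triangle RXK ⇒ U = (5/3, 2)
2. A is the intersection of line KR and line GU ⇒ A = (5, 6)
3. B lies on line UX with UB:BX = 5:(-3) ⇒ B = (0, -3)
through U parallel to XA: direction (4, 6); meets BA at J = (25/3, 12)
J = B + t·(A−B) with t = 5/3

t = 5/3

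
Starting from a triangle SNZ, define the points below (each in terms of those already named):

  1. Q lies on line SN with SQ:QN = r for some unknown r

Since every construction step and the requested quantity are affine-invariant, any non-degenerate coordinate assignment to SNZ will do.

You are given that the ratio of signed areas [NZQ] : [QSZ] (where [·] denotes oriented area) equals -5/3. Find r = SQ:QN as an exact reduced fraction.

r = 3/5

Choose coordinates S = (0, 0), N = (1, 0), Z = (0, 1).
1. With SQ:QN = r, write λ = r/(r+1) so Q = S + λ·(N−S); Q is affine-linear in λ
Every point depending on Q is an affine combination of Q and λ-independent points, so each such coordinate is linear in λ; the λ² term in each signed area is a multiple of (N−S)×(N−S) = 0, so 2·[NZQ] and 2·[QSZ] are each linear in λ. Evaluating at λ=0 and λ=1:
  2·[NZQ] = −λ + 1,   2·[QSZ] = −λ
So [NZQ]:[QSZ] = (−λ + 1) / (−λ). Setting this equal to -5/3:
  −λ + 1 = -5/3·(−λ)  ⇒  λ = 3/8
Then r = λ/(1−λ) = (3/8)/(5/8) = 3/5. Check: with r = 3/5, Q = (3/8, 0) and [NZQ]:[QSZ] = -5/3 as required.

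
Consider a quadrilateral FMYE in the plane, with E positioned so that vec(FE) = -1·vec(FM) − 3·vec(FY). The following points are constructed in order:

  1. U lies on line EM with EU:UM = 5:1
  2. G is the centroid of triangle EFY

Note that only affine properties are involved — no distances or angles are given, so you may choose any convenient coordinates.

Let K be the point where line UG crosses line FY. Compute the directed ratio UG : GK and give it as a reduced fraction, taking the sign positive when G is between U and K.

UG:GK = -3

Assign F = (0, 0), M = (1, 0), Y = (0, 1), E = (-1, -3) — the answer is frame-independent, so this choice is without loss of generality.
1. U lies on line EM with EU:UM = 5:1 ⇒ U = (2/3, -1/2)
2. G is the centroid of triangle EFY ⇒ G = (-1/3, -2/3)
line UG meets FY at K = (0, -11/18)
G = U + t·(K−U) with t = 3/2, so UG:GK = 3/2:-1/2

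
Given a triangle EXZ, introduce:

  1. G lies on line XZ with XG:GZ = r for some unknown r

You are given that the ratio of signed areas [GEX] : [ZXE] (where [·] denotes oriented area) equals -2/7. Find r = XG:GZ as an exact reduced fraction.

r = 2/5

Work in coordinates with E = (0, 0), X = (1, 0), Z = (0, 1).
1. With XG:GZ = r, write λ = r/(r+1) so G = X + λ·(Z−X); G is affine-linear in λ
Every point depending on G is an affine combination of G and λ-independent points, so each such coordinate is linear in λ; the λ² term in each signed area is a multiple of (Z−X)×(Z−X) = 0, so 2·[GEX] and 2·[ZXE] are each linear in λ. Evaluating at λ=0 and λ=1:
  2·[GEX] = λ,   2·[ZXE] = -1
So [GEX]:[ZXE] = (λ) / (-1). Setting this equal to -2/7:
  λ = -2/7·(-1)  ⇒  λ = 2/7
Then r = λ/(1−λ) = (2/7)/(5/7) = 2/5. Check: with r = 2/5, G = (5/7, 2/7) and [GEX]:[ZXE] = -2/7 as required.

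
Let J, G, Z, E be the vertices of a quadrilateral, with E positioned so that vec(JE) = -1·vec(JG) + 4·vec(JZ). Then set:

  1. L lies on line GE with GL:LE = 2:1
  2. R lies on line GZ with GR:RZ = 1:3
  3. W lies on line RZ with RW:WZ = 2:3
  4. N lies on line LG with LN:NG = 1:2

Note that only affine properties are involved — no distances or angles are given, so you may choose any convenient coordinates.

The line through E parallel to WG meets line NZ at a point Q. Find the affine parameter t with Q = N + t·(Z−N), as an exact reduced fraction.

t = -5/4

Set J = (0, 0), G = (1, 0), Z = (0, 1), E = (-1, 4); any affine frame gives the same invariant.
1. L lies on line GE with GL:LE = 2:1 ⇒ L = (-1/3, 8/3)
2. R lies on line GZ with GR:RZ = 1:3 ⇒ R = (3/4, 1/4)
3. W lies on line RZ with RW:WZ = 2:3 ⇒ W = (9/20, 11/20)
4. N lies on line LG with LN:NG = 1:2 ⇒ N = (1/9, 16/9)
through E parallel to WG: direction (11/20, -11/20); meets NZ at Q = (1/4, 11/4)
Q = N + t·(Z−N) with t = -5/4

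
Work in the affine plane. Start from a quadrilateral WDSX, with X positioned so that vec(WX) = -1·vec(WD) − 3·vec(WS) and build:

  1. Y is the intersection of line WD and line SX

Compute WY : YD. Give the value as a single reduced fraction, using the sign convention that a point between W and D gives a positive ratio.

WY:YD = -1/5

Set W = (0, 0), D = (1, 0), S = (0, 1), X = (-1, -3); any affine frame gives the same invariant.
1. Y is the intersection of line WD and line SX ⇒ Y = (-1/4, 0)
Y = W + t·(D−W) with t = -1/4, so WY:YD = t:(1−t) = -1/4:5/4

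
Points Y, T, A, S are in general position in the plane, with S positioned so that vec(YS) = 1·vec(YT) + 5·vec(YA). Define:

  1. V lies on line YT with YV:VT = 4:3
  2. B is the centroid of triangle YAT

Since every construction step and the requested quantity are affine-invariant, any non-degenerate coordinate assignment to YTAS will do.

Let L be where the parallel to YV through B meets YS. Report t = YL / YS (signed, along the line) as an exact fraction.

t = 1/15

Work in coordinates with Y = (0, 0), T = (1, 0), A = (0, 1), S = (1, 5).
1. V lies on line YT with YV:VT = 4:3 ⇒ V = (4/7, 0)
2. B is the centroid of triangle YAT ⇒ B = (1/3, 1/3)
through B parallel to YV: direction (4/7, 0); meets YS at L = (1/15, 1/3)
L = Y + t·(S−Y) with t = 1/15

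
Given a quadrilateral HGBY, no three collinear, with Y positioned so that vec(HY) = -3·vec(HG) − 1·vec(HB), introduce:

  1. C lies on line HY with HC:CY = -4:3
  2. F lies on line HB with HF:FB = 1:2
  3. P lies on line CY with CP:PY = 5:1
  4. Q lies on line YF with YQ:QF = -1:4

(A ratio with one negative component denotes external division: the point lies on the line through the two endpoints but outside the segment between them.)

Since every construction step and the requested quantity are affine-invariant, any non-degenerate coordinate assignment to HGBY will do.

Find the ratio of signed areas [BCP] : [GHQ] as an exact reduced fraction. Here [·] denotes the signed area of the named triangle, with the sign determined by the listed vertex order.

[BCP]:[GHQ] = 135/26

Assign H = (0, 0), G = (1, 0), B = (0, 1), Y = (-3, -1) — the answer is frame-independent, so this choice is without loss of generality.
1. C lies on line HY with HC:CY = -4:3 ⇒ C = (-12, -4)
2. F lies on line HB with HF:FB = 1:2 ⇒ F = (0, 1/3)
3. P lies on line CY with CP:PY = 5:1 ⇒ P = (-9/2, -3/2)
4. Q lies on line YF with YQ:QF = -1:4 ⇒ Q = (-4, -13/9)
2·[BCP] = 15/2, 2·[GHQ] = 13/9
[BCP]:[GHQ] = 15/2:13/9 = 135/26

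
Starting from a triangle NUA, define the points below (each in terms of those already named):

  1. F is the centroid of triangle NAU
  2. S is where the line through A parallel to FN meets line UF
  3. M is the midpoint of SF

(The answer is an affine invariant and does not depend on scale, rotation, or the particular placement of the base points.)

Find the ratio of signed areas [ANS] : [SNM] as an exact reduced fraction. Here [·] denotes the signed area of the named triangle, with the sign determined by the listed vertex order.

Set N = (0, 0), U = (1, 0), A = (0, 1); any affine frame gives the same invariant.
1. F is the centroid of triangle NAU ⇒ F = (1/3, 1/3)
2. S is where the line through A parallel to FN meets line UF ⇒ S = (-1/3, 2/3)
3. M is the midpoint of SF ⇒ M = (0, 1/2)
2·[ANS] = -1/3, 2·[SNM] = 1/6
[ANS]:[SNM] = -1/3:1/6 = -2

[ANS]:[SNM] = -2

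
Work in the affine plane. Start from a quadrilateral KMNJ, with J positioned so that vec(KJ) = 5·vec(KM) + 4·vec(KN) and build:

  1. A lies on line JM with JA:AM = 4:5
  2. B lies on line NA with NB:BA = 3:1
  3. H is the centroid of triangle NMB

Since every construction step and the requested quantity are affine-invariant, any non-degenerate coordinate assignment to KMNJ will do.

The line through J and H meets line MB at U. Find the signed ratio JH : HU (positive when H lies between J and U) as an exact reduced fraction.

JH:HU = -14/5

Choose coordinates K = (0, 0), M = (1, 0), N = (0, 1), J = (5, 4).
1. A lies on line JM with JA:AM = 4:5 ⇒ A = (29/9, 20/9)
2. B lies on line NA with NB:BA = 3:1 ⇒ B = (29/12, 23/12)
3. H is the centroid of triangle NMB ⇒ H = (41/36, 35/36)
line JH meets MB at U = (141/56, 115/56)
H = J + t·(U−J) with t = 14/9, so JH:HU = 14/9:-5/9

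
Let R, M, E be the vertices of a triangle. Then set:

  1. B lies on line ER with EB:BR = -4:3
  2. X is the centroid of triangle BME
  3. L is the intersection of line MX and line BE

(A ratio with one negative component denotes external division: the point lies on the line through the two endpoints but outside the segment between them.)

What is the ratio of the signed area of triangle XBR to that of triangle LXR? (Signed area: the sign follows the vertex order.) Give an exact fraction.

[XBR]:[LXR] = -3

Choose coordinates R = (0, 0), M = (1, 0), E = (0, 1).
1. B lies on line ER with EB:BR = -4:3 ⇒ B = (0, -3)
2. X is the centroid of triangle BME ⇒ X = (1/3, -2/3)
3. L is the intersection of line MX and line BE ⇒ L = (0, -1)
2·[XBR] = -1, 2·[LXR] = 1/3
[XBR]:[LXR] = -1:1/3 = -3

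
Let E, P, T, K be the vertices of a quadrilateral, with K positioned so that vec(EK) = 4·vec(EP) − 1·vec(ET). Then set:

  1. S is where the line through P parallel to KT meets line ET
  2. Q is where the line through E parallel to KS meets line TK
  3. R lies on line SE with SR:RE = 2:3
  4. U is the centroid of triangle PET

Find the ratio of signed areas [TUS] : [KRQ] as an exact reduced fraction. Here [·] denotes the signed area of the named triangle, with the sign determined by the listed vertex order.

Set E = (0, 0), P = (1, 0), T = (0, 1), K = (4, -1); any affine frame gives the same invariant.
1. S is where the line through P parallel to KT meets line ET ⇒ S = (0, 1/2)
2. Q is where the line through E parallel to KS meets line TK ⇒ Q = (8, -3)
3. R lies on line SE with SR:RE = 2:3 ⇒ R = (0, 3/10)
4. U is the centroid of triangle PET ⇒ U = (1/3, 1/3)
2·[TUS] = -1/6, 2·[KRQ] = 14/5
[TUS]:[KRQ] = -1/6:14/5 = -5/84

[TUS]:[KRQ] = -5/84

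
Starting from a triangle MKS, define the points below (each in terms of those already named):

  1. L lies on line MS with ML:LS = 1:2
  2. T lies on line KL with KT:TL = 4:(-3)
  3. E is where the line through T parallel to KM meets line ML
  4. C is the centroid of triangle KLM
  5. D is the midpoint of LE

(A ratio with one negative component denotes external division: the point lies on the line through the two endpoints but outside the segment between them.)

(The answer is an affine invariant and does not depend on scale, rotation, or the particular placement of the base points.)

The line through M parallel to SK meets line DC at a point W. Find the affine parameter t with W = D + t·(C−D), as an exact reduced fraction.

Work in coordinates with M = (0, 0), K = (1, 0), S = (0, 1).
1. L lies on line MS with ML:LS = 1:2 ⇒ L = (0, 1/3)
2. T lies on line KL with KT:TL = 4:(-3) ⇒ T = (-3, 4/3)
3. E is where the line through T parallel to KM meets line ML ⇒ E = (0, 4/3)
4. C is the centroid of triangle KLM ⇒ C = (1/3, 1/9)
5. D is the midpoint of LE ⇒ D = (0, 5/6)
through M parallel to SK: direction (1, -1); meets DC at W = (5/7, -5/7)
W = D + t·(C−D) with t = 15/7

t = 15/7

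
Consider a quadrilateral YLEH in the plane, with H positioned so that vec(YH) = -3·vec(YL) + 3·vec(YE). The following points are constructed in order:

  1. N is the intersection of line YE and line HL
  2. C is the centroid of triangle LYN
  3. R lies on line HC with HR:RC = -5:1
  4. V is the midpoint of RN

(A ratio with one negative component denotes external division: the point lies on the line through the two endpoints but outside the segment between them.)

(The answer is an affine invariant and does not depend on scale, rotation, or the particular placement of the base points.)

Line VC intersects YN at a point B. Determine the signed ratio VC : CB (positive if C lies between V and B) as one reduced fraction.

VC:CB = 3/4

Set Y = (0, 0), L = (1, 0), E = (0, 1), H = (-3, 3); any affine frame gives the same invariant.
1. N is the intersection of line YE and line HL ⇒ N = (0, 3/4)
2. C is the centroid of triangle LYN ⇒ C = (1/3, 1/4)
3. R lies on line HC with HR:RC = -5:1 ⇒ R = (7/6, -7/16)
4. V is the midpoint of RN ⇒ V = (7/12, 5/32)
line VC meets YN at B = (0, 3/8)
C = V + t·(B−V) with t = 3/7, so VC:CB = 3/7:4/7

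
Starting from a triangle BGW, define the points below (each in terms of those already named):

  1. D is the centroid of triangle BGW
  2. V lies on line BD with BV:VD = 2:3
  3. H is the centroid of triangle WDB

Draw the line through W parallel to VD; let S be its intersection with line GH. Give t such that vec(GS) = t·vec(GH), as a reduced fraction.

t = 3/2

Choose coordinates B = (0, 0), G = (1, 0), W = (0, 1).
1. D is the centroid of triangle BGW ⇒ D = (1/3, 1/3)
2. V lies on line BD with BV:VD = 2:3 ⇒ V = (2/15, 2/15)
3. H is the centroid of triangle WDB ⇒ H = (1/9, 4/9)
through W parallel to VD: direction (1/5, 1/5); meets GH at S = (-1/3, 2/3)
S = G + t·(H−G) with t = 3/2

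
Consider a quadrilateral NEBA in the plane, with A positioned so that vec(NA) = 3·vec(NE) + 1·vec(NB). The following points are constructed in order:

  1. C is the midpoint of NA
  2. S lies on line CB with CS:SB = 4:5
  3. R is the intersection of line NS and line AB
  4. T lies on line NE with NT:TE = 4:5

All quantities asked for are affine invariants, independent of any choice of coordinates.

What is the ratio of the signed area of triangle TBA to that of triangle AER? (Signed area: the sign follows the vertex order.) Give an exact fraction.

Work in coordinates with N = (0, 0), E = (1, 0), B = (0, 1), A = (3, 1).
1. C is the midpoint of NA ⇒ C = (3/2, 1/2)
2. S lies on line CB with CS:SB = 4:5 ⇒ S = (5/6, 13/18)
3. R is the intersection of line NS and line AB ⇒ R = (15/13, 1)
4. T lies on line NE with NT:TE = 4:5 ⇒ T = (4/9, 0)
2·[TBA] = -3, 2·[AER] = -24/13
[TBA]:[AER] = -3:-24/13 = 13/8

[TBA]:[AER] = 13/8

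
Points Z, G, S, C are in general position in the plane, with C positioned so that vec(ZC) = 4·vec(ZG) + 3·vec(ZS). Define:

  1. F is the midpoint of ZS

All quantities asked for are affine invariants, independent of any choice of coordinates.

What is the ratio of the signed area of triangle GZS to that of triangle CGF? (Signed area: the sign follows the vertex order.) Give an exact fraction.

Set Z = (0, 0), G = (1, 0), S = (0, 1), C = (4, 3); any affine frame gives the same invariant.
1. F is the midpoint of ZS ⇒ F = (0, 1/2)
2·[GZS] = -1, 2·[CGF] = -9/2
[GZS]:[CGF] = -1:-9/2 = 2/9

[GZS]:[CGF] = 2/9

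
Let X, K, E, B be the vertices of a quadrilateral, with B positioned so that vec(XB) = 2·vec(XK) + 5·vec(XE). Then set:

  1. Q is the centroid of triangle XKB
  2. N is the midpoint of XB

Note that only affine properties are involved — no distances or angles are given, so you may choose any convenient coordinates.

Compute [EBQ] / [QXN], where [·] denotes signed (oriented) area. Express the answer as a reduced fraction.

[EBQ]:[QXN] = 16/5

Work in coordinates with X = (0, 0), K = (1, 0), E = (0, 1), B = (2, 5).
1. Q is the centroid of triangle XKB ⇒ Q = (1, 5/3)
2. N is the midpoint of XB ⇒ N = (1, 5/2)
2·[EBQ] = -8/3, 2·[QXN] = -5/6
[EBQ]:[QXN] = -8/3:-5/6 = 16/5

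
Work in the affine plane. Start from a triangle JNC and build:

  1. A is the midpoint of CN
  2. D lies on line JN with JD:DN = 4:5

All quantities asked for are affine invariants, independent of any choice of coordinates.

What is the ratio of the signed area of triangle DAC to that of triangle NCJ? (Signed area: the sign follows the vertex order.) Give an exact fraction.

Choose coordinates J = (0, 0), N = (1, 0), C = (0, 1).
1. A is the midpoint of CN ⇒ A = (1/2, 1/2)
2. D lies on line JN with JD:DN = 4:5 ⇒ D = (4/9, 0)
2·[DAC] = 5/18, 2·[NCJ] = 1
[DAC]:[NCJ] = 5/18:1 = 5/18

[DAC]:[NCJ] = 5/18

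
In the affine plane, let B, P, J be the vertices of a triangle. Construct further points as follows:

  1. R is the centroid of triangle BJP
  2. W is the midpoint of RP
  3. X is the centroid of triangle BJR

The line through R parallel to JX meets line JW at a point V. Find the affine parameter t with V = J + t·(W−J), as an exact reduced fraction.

t = 2/5

Set B = (0, 0), P = (1, 0), J = (0, 1); any affine frame gives the same invariant.
1. R is the centroid of triangle BJP ⇒ R = (1/3, 1/3)
2. W is the midpoint of RP ⇒ W = (2/3, 1/6)
3. X is the centroid of triangle BJR ⇒ X = (1/9, 4/9)
through R parallel to JX: direction (1/9, -5/9); meets JW at V = (4/15, 2/3)
V = J + t·(W−J) with t = 2/5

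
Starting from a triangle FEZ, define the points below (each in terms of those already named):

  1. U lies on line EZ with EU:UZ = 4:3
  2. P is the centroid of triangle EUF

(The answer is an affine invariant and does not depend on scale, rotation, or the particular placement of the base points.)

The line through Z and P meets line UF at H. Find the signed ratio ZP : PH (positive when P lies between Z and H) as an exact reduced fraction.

ZP:PH = -13/4

Assign F = (0, 0), E = (1, 0), Z = (0, 1) — the answer is frame-independent, so this choice is without loss of generality.
1. U lies on line EZ with EU:UZ = 4:3 ⇒ U = (3/7, 4/7)
2. P is the centroid of triangle EUF ⇒ P = (10/21, 4/21)
line ZP meets UF at H = (30/91, 40/91)
P = Z + t·(H−Z) with t = 13/9, so ZP:PH = 13/9:-4/9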